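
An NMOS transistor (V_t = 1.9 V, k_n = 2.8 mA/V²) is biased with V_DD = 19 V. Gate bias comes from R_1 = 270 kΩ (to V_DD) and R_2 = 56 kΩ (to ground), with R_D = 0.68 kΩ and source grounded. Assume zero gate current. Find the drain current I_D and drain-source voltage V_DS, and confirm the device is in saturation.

V_G = V_DD·R_2/(R_1+R_2) = 19×56/326 = 3.26 V. With the source grounded, V_GS = V_G = 3.26 V.
Assume saturation: I_D = (k_n/2)(V_GS − V_t)² = (2.8/2)×(3.26 − 1.9)² = 1.4×1.36² = 2.6 mA.
V_DS = V_DD − I_D·R_D = 19 − 2.6×0.68 = 17.2 V.
Saturation requires V_DS ≥ V_GS − V_t = 1.36 V; 17.2 ≥ 1.36 ✓.

I_D ≈ 2.6 mA, V_DS ≈ 17 V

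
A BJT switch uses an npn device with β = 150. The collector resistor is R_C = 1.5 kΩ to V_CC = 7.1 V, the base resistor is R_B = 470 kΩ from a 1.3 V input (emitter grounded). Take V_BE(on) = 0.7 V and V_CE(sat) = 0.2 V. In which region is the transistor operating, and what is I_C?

Assume active. Base-emitter loop: I_B = (V_BB − V_BE)/R_B = (1.3 − 0.7)/470 = 0.00128 mA.
I_C = β·I_B = 150×0.00128 = 0.191 mA.
V_CE = V_CC − I_C·R_C = 7.1 − 0.191×1.5 = 6.81 V > V_CE(sat), so the active-region assumption holds.

active; I_C ≈ 0.19 mA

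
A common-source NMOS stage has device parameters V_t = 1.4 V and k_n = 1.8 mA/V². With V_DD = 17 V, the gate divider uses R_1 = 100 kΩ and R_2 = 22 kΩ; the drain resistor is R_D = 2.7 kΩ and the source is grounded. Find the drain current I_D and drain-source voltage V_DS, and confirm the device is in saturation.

V_G = V_DD·R_2/(R_1+R_2) = 17×22/122 = 3.07 V. With the source grounded, V_GS = V_G = 3.07 V.
Assume saturation: I_D = (k_n/2)(V_GS − V_t)² = (1.8/2)×(3.07 − 1.4)² = 0.9×1.67² = 2.5 mA.
V_DS = V_DD − I_D·R_D = 17 − 2.5×2.7 = 10.3 V.
Saturation requires V_DS ≥ V_GS − V_t = 1.67 V; 10.3 ≥ 1.67 ✓.

I_D ≈ 2.5 mA, V_DS ≈ 10 V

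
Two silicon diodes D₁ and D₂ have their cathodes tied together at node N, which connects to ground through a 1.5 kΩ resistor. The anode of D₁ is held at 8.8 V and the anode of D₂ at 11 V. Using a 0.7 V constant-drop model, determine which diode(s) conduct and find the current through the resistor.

Assume both conduct. Then node N would need to be at both 8.8−0.7 = 8.1 V and 11−0.7 = 10.3 V, which is impossible.
Assume only D₂ conducts: V_N = 11 − 0.7 = 10.3 V, so I_R = 10.3/1.5 = 6.87 mA.
Check D₁: its anode-to-cathode voltage is 8.8 − 10.3 = -1.5 V < 0.7 V, so it is off. The assumption is consistent.

Only D₂ conducts; I_R ≈ 6.9 mA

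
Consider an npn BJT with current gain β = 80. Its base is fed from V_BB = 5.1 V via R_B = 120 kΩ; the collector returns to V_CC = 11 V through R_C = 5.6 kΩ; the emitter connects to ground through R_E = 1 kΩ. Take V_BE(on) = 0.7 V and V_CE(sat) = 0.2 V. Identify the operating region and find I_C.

Assume active: I_B = (5.1 − 0.7)/(120 + 81×1) = 0.0219 mA, I_C = β·I_B = 1.75 mA.
Then V_CE = 11 − 1.75×5.6 − 1.77×1 = -0.58 V < 0.2 V — the active assumption fails.
Re-solve with V_CE = 0.2 V. KCL at the emitter: V_E/R_E = (V_BB−0.7−V_E)/R_B + (V_CC−0.2−V_E)/R_C, giving V_E = 1.66 V.
I_C = (V_CC − 0.2 − V_E)/R_C = (10.8 − 1.66)/5.6 = 1.63 mA.
Check: I_B = (4.4 − 1.66)/120 = 0.0229 mA, and β·I_B = 1.83 mA > I_C, confirming saturation.

saturation; I_C ≈ 1.6 mA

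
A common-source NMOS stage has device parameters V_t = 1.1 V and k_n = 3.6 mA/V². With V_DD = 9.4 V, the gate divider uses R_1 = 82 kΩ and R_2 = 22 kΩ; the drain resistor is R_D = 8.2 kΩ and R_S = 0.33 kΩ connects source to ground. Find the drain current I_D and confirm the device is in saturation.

V_G = V_DD·R_2/(R_1+R_2) = 9.4×22/104 = 1.99 V.
Assume saturation: I_D = (k_n/2)(V_GS − V_t)² with V_GS = V_G − I_D·R_S = 1.99 − 0.33·I_D.
Substituting gives 0.196·I_D² − 2.06·I_D + 1.42 = 0, with roots I_D = 0.744 or 9.74 mA.
The root I_D = 9.74 mA gives V_GS = -1.23 V ≤ V_t, so take I_D = 0.744 mA.
Then V_GS = 1.74 V and V_DS = V_DD − I_D(R_D+R_S) = 9.4 − 0.744×8.53 = 3.05 V.
Saturation requires V_DS ≥ V_GS − V_t = 0.643 V; 3.05 ≥ 0.643 ✓.

I_D ≈ 0.74 mA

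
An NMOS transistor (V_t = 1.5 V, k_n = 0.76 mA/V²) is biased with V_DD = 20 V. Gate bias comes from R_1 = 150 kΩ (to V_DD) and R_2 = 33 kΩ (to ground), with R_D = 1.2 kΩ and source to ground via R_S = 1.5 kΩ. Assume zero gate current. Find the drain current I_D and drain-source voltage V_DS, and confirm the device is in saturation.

V_G = V_DD·R_2/(R_1+R_2) = 20×33/183 = 3.61 V.
Assume saturation: I_D = (k_n/2)(V_GS − V_t)² with V_GS = V_G − I_D·R_S = 3.61 − 1.5·I_D.
Substituting gives 0.855·I_D² − 3.4·I_D + 1.69 = 0, with roots I_D = 0.58 or 3.4 mA.
The root I_D = 3.4 mA gives V_GS = -1.49 V ≤ V_t, so take I_D = 0.58 mA.
Then V_GS = 2.74 V and V_DS = V_DD − I_D(R_D+R_S) = 20 − 0.58×2.7 = 18.4 V.
Saturation requires V_DS ≥ V_GS − V_t = 1.24 V; 18.4 ≥ 1.24 ✓.

I_D ≈ 0.58 mA, V_DS ≈ 18 V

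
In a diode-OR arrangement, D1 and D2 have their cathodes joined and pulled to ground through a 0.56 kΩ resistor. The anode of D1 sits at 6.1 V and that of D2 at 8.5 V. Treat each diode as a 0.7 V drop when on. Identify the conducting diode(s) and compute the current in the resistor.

Only D2 conducts; I_R ≈ 14 mA

Assume both conduct. Then node N would need to be at both 6.1−0.7 = 5.4 V and 8.5−0.7 = 7.8 V, which is impossible.
Assume only D2 conducts: V_N = 8.5 − 0.7 = 7.8 V, so I_R = 7.8/0.56 = 13.9 mA.
Check D1: its anode-to-cathode voltage is 6.1 − 7.8 = -1.7 V < 0.7 V, so it is off. The assumption is consistent.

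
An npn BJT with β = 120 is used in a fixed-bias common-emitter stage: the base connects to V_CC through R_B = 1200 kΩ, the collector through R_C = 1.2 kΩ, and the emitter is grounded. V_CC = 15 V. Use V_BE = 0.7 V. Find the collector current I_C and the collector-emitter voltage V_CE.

Base loop: V_CC = I_B·R_B + V_BE, so I_B = (15 − 0.7)/1200 kΩ = 0.0119 mA.
In the active region I_C = β·I_B = 120 × 0.0119 = 1.43 mA.
Collector loop: V_CE = V_CC − I_C·R_C = 15 − 1.43×1.2 = 13.3 V.
Since V_CE = 13.3 V > V_CE(sat) ≈ 0.2 V, the transistor is in the active region as assumed.

I_C ≈ 1.4 mA, V_CE ≈ 13 V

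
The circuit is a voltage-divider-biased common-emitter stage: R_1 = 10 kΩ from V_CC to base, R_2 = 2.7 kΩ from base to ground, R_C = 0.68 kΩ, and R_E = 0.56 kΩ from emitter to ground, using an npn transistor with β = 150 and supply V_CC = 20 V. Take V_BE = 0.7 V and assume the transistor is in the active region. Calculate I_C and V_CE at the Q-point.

Thevenize the base divider: V_Th = V_CC·R_2/(R_1+R_2) = 20×2.7/12.7 = 4.25 V, R_Th = R_1‖R_2 = 2.13 kΩ.
Base-emitter loop: V_Th = I_B·R_Th + V_BE + (β+1)I_B·R_E, so I_B = (4.25 − 0.7) / (2.13 + 151×0.56) = 0.041 mA.
I_C = β·I_B = 150×0.041 = 6.15 mA, and I_E = (β+1)I_B = 6.19 mA.
V_CE = V_CC − I_C·R_C − I_E·R_E = 20 − 6.15×0.68 − 6.19×0.56 = 12.4 V.
V_CE = 12.4 V > 0.2 V confirms active-region operation.

I_C ≈ 6.1 mA, V_CE ≈ 12 V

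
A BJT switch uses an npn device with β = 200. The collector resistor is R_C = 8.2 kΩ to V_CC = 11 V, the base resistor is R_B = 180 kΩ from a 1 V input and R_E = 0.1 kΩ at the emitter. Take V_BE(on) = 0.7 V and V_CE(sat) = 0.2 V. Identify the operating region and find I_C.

Assume active. Base-emitter loop: I_B = (V_BB − V_BE)/(R_B + (β+1)R_E) = (1 − 0.7)/(180 + 201×0.1) = 0.0015 mA.
I_C = β·I_B = 200×0.0015 = 0.3 mA.
V_CE = V_CC − I_C·R_C − I_E·R_E = 11 − 0.3×8.2 − 0.301×0.1 = 8.51 V > V_CE(sat), so the active-region assumption holds.

active; I_C ≈ 0.3 mA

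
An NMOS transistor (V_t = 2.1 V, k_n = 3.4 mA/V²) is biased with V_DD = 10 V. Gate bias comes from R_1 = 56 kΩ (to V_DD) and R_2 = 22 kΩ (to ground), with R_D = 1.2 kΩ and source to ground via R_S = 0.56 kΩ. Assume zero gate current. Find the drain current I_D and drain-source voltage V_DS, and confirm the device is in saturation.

I_D ≈ 0.41 mA, V_DS ≈ 9.3 V

V_G = V_DD·R_2/(R_1+R_2) = 10×22/78 = 2.82 V.
Assume saturation: I_D = (k_n/2)(V_GS − V_t)² with V_GS = V_G − I_D·R_S = 2.82 − 0.56·I_D.
Substituting gives 0.533·I_D² − 2.37·I_D + 0.883 = 0, with roots I_D = 0.41 or 4.04 mA.
The root I_D = 4.04 mA gives V_GS = 0.559 V ≤ V_t, so take I_D = 0.41 mA.
Then V_GS = 2.59 V and V_DS = V_DD − I_D(R_D+R_S) = 10 − 0.41×1.76 = 9.28 V.
Saturation requires V_DS ≥ V_GS − V_t = 0.491 V; 9.28 ≥ 0.491 ✓.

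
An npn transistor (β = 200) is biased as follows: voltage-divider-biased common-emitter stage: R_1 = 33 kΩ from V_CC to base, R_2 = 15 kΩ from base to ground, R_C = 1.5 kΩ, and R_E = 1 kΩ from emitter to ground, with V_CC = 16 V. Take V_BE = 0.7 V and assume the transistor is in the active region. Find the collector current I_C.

Thevenize the base divider: V_Th = V_CC·R_2/(R_1+R_2) = 16×15/48 = 5 V, R_Th = R_1‖R_2 = 10.3 kΩ.
Base-emitter loop: V_Th = I_B·R_Th + V_BE + (β+1)I_B·R_E, so I_B = (5 − 0.7) / (10.3 + 201×1) = 0.0203 mA.
I_C = β·I_B = 200×0.0203 = 4.07 mA, and I_E = (β+1)I_B = 4.09 mA.
V_CE = V_CC − I_C·R_C − I_E·R_E = 16 − 4.07×1.5 − 4.09×1 = 5.81 V.
V_CE = 5.81 V > 0.2 V confirms active-region operation.

I_C ≈ 4.1 mA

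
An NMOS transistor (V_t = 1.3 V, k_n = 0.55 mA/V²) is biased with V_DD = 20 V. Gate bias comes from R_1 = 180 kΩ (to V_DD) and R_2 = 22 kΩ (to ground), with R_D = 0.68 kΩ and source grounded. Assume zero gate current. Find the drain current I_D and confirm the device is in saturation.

V_G = V_DD·R_2/(R_1+R_2) = 20×22/202 = 2.18 V. With the source grounded, V_GS = V_G = 2.18 V.
Assume saturation: I_D = (k_n/2)(V_GS − V_t)² = (0.55/2)×(2.18 − 1.3)² = 0.275×0.878² = 0.212 mA.
V_DS = V_DD − I_D·R_D = 20 − 0.212×0.68 = 19.9 V.
Saturation requires V_DS ≥ V_GS − V_t = 0.878 V; 19.9 ≥ 0.878 ✓.

I_D ≈ 0.21 mA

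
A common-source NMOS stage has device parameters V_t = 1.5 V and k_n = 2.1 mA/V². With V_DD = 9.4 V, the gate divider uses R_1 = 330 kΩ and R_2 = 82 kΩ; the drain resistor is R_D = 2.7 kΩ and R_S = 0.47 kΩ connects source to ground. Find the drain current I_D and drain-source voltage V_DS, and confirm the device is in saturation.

V_G = V_DD·R_2/(R_1+R_2) = 9.4×82/412 = 1.87 V.
Assume saturation: I_D = (k_n/2)(V_GS − V_t)² with V_GS = V_G − I_D·R_S = 1.87 − 0.47·I_D.
Substituting gives 0.232·I_D² − 1.37·I_D + 0.144 = 0, with roots I_D = 0.108 or 5.78 mA.
The root I_D = 5.78 mA gives V_GS = -0.847 V ≤ V_t, so take I_D = 0.108 mA.
Then V_GS = 1.82 V and V_DS = V_DD − I_D(R_D+R_S) = 9.4 − 0.108×3.17 = 9.06 V.
Saturation requires V_DS ≥ V_GS − V_t = 0.32 V; 9.06 ≥ 0.32 ✓.

I_D ≈ 0.11 mA, V_DS ≈ 9.1 V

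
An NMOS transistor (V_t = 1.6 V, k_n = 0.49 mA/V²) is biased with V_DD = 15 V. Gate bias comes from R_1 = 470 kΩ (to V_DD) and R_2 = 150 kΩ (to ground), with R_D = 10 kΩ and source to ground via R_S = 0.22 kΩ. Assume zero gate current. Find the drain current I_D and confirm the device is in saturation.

I_D ≈ 0.83 mA

V_G = V_DD·R_2/(R_1+R_2) = 15×150/620 = 3.63 V.
Assume saturation: I_D = (k_n/2)(V_GS − V_t)² with V_GS = V_G − I_D·R_S = 3.63 − 0.22·I_D.
Substituting gives 0.0119·I_D² − 1.22·I_D + 1.01 = 0, with roots I_D = 0.834 or 102 mA.
The root I_D = 102 mA gives V_GS = -18.8 V ≤ V_t, so take I_D = 0.834 mA.
Then V_GS = 3.45 V and V_DS = V_DD − I_D(R_D+R_S) = 15 − 0.834×10.2 = 6.47 V.
Saturation requires V_DS ≥ V_GS − V_t = 1.85 V; 6.47 ≥ 1.85 ✓.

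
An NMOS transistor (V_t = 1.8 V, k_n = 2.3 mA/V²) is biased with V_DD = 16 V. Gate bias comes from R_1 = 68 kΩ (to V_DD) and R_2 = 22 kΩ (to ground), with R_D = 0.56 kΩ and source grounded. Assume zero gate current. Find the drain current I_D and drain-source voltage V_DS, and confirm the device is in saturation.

V_G = V_DD·R_2/(R_1+R_2) = 16×22/90 = 3.91 V. With the source grounded, V_GS = V_G = 3.91 V.
Assume saturation: I_D = (k_n/2)(V_GS − V_t)² = (2.3/2)×(3.91 − 1.8)² = 1.15×2.11² = 5.13 mA.
V_DS = V_DD − I_D·R_D = 16 − 5.13×0.56 = 13.1 V.
Saturation requires V_DS ≥ V_GS − V_t = 2.11 V; 13.1 ≥ 2.11 ✓.

I_D ≈ 5.1 mA, V_DS ≈ 13 V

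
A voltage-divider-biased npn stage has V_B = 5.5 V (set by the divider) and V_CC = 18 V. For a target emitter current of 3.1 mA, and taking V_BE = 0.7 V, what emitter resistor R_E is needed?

V_E = V_B − V_BE = 5.5 − 0.7 = 4.8 V.
R_E = V_E / I_E = 4.8 / 3.1 = 1.55 kΩ.

R_E ≈ 1.5 kΩ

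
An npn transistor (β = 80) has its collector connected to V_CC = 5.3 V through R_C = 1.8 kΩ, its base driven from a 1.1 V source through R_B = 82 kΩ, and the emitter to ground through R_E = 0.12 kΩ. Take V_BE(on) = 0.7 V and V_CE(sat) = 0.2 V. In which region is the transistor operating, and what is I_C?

Assume active. Base-emitter loop: I_B = (V_BB − V_BE)/(R_B + (β+1)R_E) = (1.1 − 0.7)/(82 + 81×0.12) = 0.00436 mA.
I_C = β·I_B = 80×0.00436 = 0.349 mA.
V_CE = V_CC − I_C·R_C − I_E·R_E = 5.3 − 0.349×1.8 − 0.353×0.12 = 4.63 V > V_CE(sat), so the active-region assumption holds.

active; I_C ≈ 0.35 mA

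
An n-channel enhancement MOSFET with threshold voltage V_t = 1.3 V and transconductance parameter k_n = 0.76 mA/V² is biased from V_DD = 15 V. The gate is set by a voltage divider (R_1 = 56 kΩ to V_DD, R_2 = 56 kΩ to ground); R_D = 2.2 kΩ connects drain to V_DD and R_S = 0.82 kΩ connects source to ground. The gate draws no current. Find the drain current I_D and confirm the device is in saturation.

I_D ≈ 3.7 mA

V_G = V_DD·R_2/(R_1+R_2) = 15×56/112 = 7.5 V.
Assume saturation: I_D = (k_n/2)(V_GS − V_t)² with V_GS = V_G − I_D·R_S = 7.5 − 0.82·I_D.
Substituting gives 0.256·I_D² − 4.86·I_D + 14.6 = 0, with roots I_D = 3.74 or 15.3 mA.
The root I_D = 15.3 mA gives V_GS = -5.05 V ≤ V_t, so take I_D = 3.74 mA.
Then V_GS = 4.44 V and V_DS = V_DD − I_D(R_D+R_S) = 15 − 3.74×3.02 = 3.71 V.
Saturation requires V_DS ≥ V_GS − V_t = 3.14 V; 3.71 ≥ 3.14 ✓.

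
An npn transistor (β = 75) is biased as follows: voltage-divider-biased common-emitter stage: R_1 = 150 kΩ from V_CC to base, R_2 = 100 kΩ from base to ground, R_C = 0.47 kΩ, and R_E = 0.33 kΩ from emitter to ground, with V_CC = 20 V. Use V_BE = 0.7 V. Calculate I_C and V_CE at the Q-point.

I_C ≈ 6.4 mA, V_CE ≈ 15 V

Thevenize the base divider: V_Th = V_CC·R_2/(R_1+R_2) = 20×100/250 = 8 V, R_Th = R_1‖R_2 = 60 kΩ.
Base-emitter loop: V_Th = I_B·R_Th + V_BE + (β+1)I_B·R_E, so I_B = (8 − 0.7) / (60 + 76×0.33) = 0.0858 mA.
I_C = β·I_B = 75×0.0858 = 6.44 mA, and I_E = (β+1)I_B = 6.52 mA.
V_CE = V_CC − I_C·R_C − I_E·R_E = 20 − 6.44×0.47 − 6.52×0.33 = 14.8 V.
V_CE = 14.8 V > 0.2 V confirms active-region operation.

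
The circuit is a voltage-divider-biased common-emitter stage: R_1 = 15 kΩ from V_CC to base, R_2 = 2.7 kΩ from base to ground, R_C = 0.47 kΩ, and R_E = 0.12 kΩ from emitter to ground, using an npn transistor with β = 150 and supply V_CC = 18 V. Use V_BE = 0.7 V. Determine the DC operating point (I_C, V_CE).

I_C ≈ 15 mA, V_CE ≈ 9.1 V

Thevenize the base divider: V_Th = V_CC·R_2/(R_1+R_2) = 18×2.7/17.7 = 2.75 V, R_Th = R_1‖R_2 = 2.29 kΩ.
Base-emitter loop: V_Th = I_B·R_Th + V_BE + (β+1)I_B·R_E, so I_B = (2.75 − 0.7) / (2.29 + 151×0.12) = 0.1 mA.
I_C = β·I_B = 150×0.1 = 15 mA, and I_E = (β+1)I_B = 15.1 mA.
V_CE = V_CC − I_C·R_C − I_E·R_E = 18 − 15×0.47 − 15.1×0.12 = 9.12 V.
V_CE = 9.12 V > 0.2 V confirms active-region operation.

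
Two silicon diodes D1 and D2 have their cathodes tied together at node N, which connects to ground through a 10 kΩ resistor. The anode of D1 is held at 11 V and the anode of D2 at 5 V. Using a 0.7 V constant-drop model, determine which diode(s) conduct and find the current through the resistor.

Assume both conduct. Then node N would need to be at both 11−0.7 = 10.3 V and 5−0.7 = 4.3 V, which is impossible.
Assume only D1 conducts: V_N = 11 − 0.7 = 10.3 V, so I_R = 10.3/10 = 1.03 mA.
Check D2: its anode-to-cathode voltage is 5 − 10.3 = -5.3 V < 0.7 V, so it is off. The assumption is consistent.

Only D1 conducts; I_R ≈ 1 mA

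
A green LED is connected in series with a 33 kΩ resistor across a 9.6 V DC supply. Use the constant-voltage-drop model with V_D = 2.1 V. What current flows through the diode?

KVL around the loop: 9.6 = V_D + I·R = 2.1 + I × 33 kΩ.
So I = (9.6 − 2.1) / 33 kΩ = 7.5 / 33 = 0.227 mA.

I ≈ 0.23 mA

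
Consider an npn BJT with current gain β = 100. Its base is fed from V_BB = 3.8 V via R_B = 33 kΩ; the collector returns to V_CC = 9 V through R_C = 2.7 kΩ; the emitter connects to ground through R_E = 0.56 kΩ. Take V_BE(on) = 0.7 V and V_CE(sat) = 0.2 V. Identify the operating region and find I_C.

Assume active: I_B = (3.8 − 0.7)/(33 + 101×0.56) = 0.0346 mA, I_C = β·I_B = 3.46 mA.
Then V_CE = 9 − 3.46×2.7 − 3.5×0.56 = -2.3 V < 0.2 V — the active assumption fails.
Re-solve with V_CE = 0.2 V. KCL at the emitter: V_E/R_E = (V_BB−0.7−V_E)/R_B + (V_CC−0.2−V_E)/R_C, giving V_E = 1.53 V.
I_C = (V_CC − 0.2 − V_E)/R_C = (8.8 − 1.53)/2.7 = 2.69 mA.
Check: I_B = (3.1 − 1.53)/33 = 0.0475 mA, and β·I_B = 4.75 mA > I_C, confirming saturation.

saturation; I_C ≈ 2.7 mA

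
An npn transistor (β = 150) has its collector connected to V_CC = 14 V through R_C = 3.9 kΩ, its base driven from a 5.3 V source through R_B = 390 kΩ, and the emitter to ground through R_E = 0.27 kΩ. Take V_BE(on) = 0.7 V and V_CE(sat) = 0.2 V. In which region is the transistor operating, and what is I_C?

active; I_C ≈ 1.6 mA

Assume active. Base-emitter loop: I_B = (V_BB − V_BE)/(R_B + (β+1)R_E) = (5.3 − 0.7)/(390 + 151×0.27) = 0.0107 mA.
I_C = β·I_B = 150×0.0107 = 1.6 mA.
V_CE = V_CC − I_C·R_C − I_E·R_E = 14 − 1.6×3.9 − 1.61×0.27 = 7.32 V > V_CE(sat), so the active-region assumption holds.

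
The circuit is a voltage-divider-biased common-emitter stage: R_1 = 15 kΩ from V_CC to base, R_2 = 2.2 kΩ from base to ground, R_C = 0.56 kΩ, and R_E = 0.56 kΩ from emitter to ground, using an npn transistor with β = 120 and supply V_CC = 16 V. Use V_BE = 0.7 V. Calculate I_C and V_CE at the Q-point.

I_C ≈ 2.3 mA, V_CE ≈ 13 V

Thevenize the base divider: V_Th = V_CC·R_2/(R_1+R_2) = 16×2.2/17.2 = 2.05 V, R_Th = R_1‖R_2 = 1.92 kΩ.
Base-emitter loop: V_Th = I_B·R_Th + V_BE + (β+1)I_B·R_E, so I_B = (2.05 − 0.7) / (1.92 + 121×0.56) = 0.0193 mA.
I_C = β·I_B = 120×0.0193 = 2.32 mA, and I_E = (β+1)I_B = 2.34 mA.
V_CE = V_CC − I_C·R_C − I_E·R_E = 16 − 2.32×0.56 − 2.34×0.56 = 13.4 V.
V_CE = 13.4 V > 0.2 V confirms active-region operation.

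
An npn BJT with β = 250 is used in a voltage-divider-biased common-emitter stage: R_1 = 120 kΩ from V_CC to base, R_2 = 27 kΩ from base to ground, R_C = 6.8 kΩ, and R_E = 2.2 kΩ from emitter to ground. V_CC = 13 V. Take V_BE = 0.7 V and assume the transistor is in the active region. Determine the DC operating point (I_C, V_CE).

Thevenize the base divider: V_Th = V_CC·R_2/(R_1+R_2) = 13×27/147 = 2.39 V, R_Th = R_1‖R_2 = 22 kΩ.
Base-emitter loop: V_Th = I_B·R_Th + V_BE + (β+1)I_B·R_E, so I_B = (2.39 − 0.7) / (22 + 251×2.2) = 0.00294 mA.
I_C = β·I_B = 250×0.00294 = 0.735 mA, and I_E = (β+1)I_B = 0.738 mA.
V_CE = V_CC − I_C·R_C − I_E·R_E = 13 − 0.735×6.8 − 0.738×2.2 = 6.38 V.
V_CE = 6.38 V > 0.2 V confirms active-region operation.

I_C ≈ 0.73 mA, V_CE ≈ 6.4 V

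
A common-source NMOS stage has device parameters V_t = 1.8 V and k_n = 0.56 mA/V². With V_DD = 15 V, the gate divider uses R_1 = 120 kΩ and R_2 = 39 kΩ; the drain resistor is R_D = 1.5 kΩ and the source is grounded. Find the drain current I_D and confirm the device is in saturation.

I_D ≈ 0.99 mA

V_G = V_DD·R_2/(R_1+R_2) = 15×39/159 = 3.68 V. With the source grounded, V_GS = V_G = 3.68 V.
Assume saturation: I_D = (k_n/2)(V_GS − V_t)² = (0.56/2)×(3.68 − 1.8)² = 0.28×1.88² = 0.989 mA.
V_DS = V_DD − I_D·R_D = 15 − 0.989×1.5 = 13.5 V.
Saturation requires V_DS ≥ V_GS − V_t = 1.88 V; 13.5 ≥ 1.88 ✓.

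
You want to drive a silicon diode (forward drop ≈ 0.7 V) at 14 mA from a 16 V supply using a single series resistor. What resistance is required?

R ≈ 1.1 kΩ

The resistor drops V_S − V_D = 16 − 0.7 = 15.3 V at 14 mA.
R = 15.3 V / 14 mA = 1.09 kΩ.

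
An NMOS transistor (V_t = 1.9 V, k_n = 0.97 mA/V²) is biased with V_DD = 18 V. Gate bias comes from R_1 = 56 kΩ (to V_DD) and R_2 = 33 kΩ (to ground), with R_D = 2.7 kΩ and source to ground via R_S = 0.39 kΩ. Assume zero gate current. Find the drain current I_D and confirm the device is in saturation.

I_D ≈ 4.5 mA

V_G = V_DD·R_2/(R_1+R_2) = 18×33/89 = 6.67 V.
Assume saturation: I_D = (k_n/2)(V_GS − V_t)² with V_GS = V_G − I_D·R_S = 6.67 − 0.39·I_D.
Substituting gives 0.0738·I_D² − 2.81·I_D + 11.1 = 0, with roots I_D = 4.46 or 33.6 mA.
The root I_D = 33.6 mA gives V_GS = -6.42 V ≤ V_t, so take I_D = 4.46 mA.
Then V_GS = 4.93 V and V_DS = V_DD − I_D(R_D+R_S) = 18 − 4.46×3.09 = 4.21 V.
Saturation requires V_DS ≥ V_GS − V_t = 3.03 V; 4.21 ≥ 3.03 ✓.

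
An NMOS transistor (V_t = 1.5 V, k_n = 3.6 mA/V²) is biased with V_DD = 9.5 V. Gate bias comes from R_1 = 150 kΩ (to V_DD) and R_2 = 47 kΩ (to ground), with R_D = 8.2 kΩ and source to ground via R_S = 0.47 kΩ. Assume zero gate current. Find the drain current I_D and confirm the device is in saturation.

I_D ≈ 0.5 mA

V_G = V_DD·R_2/(R_1+R_2) = 9.5×47/197 = 2.27 V.
Assume saturation: I_D = (k_n/2)(V_GS − V_t)² with V_GS = V_G − I_D·R_S = 2.27 − 0.47·I_D.
Substituting gives 0.398·I_D² − 2.3·I_D + 1.06 = 0, with roots I_D = 0.504 or 5.27 mA.
The root I_D = 5.27 mA gives V_GS = -0.211 V ≤ V_t, so take I_D = 0.504 mA.
Then V_GS = 2.03 V and V_DS = V_DD − I_D(R_D+R_S) = 9.5 − 0.504×8.67 = 5.13 V.
Saturation requires V_DS ≥ V_GS − V_t = 0.529 V; 5.13 ≥ 0.529 ✓.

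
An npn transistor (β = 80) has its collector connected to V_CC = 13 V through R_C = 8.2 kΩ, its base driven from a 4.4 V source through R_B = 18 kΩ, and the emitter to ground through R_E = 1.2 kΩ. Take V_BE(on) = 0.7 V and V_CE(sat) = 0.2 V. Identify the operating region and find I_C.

saturation; I_C ≈ 1.3 mA

Assume active: I_B = (4.4 − 0.7)/(18 + 81×1.2) = 0.0321 mA, I_C = β·I_B = 2.57 mA.
Then V_CE = 13 − 2.57×8.2 − 2.6×1.2 = -11.2 V < 0.2 V — the active assumption fails.
Re-solve with V_CE = 0.2 V. KCL at the emitter: V_E/R_E = (V_BB−0.7−V_E)/R_B + (V_CC−0.2−V_E)/R_C, giving V_E = 1.75 V.
I_C = (V_CC − 0.2 − V_E)/R_C = (12.8 − 1.75)/8.2 = 1.35 mA.
Check: I_B = (3.7 − 1.75)/18 = 0.108 mA, and β·I_B = 8.68 mA > I_C, confirming saturation.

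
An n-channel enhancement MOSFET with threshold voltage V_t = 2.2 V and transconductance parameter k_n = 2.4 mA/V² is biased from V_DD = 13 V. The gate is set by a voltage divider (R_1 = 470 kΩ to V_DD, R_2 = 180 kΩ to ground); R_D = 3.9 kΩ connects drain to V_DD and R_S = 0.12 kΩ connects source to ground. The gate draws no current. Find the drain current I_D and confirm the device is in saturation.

V_G = V_DD·R_2/(R_1+R_2) = 13×180/650 = 3.6 V.
Assume saturation: I_D = (k_n/2)(V_GS − V_t)² with V_GS = V_G − I_D·R_S = 3.6 − 0.12·I_D.
Substituting gives 0.0173·I_D² − 1.4·I_D + 2.35 = 0, with roots I_D = 1.71 or 79.5 mA.
The root I_D = 79.5 mA gives V_GS = -5.94 V ≤ V_t, so take I_D = 1.71 mA.
Then V_GS = 3.39 V and V_DS = V_DD − I_D(R_D+R_S) = 13 − 1.71×4.02 = 6.12 V.
Saturation requires V_DS ≥ V_GS − V_t = 1.19 V; 6.12 ≥ 1.19 ✓.

I_D ≈ 1.7 mA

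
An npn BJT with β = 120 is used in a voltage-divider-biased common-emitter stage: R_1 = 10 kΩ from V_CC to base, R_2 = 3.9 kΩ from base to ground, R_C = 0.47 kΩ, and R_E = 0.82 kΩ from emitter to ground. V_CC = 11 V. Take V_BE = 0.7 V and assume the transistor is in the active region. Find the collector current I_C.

Thevenize the base divider: V_Th = V_CC·R_2/(R_1+R_2) = 11×3.9/13.9 = 3.09 V, R_Th = R_1‖R_2 = 2.81 kΩ.
Base-emitter loop: V_Th = I_B·R_Th + V_BE + (β+1)I_B·R_E, so I_B = (3.09 − 0.7) / (2.81 + 121×0.82) = 0.0234 mA.
I_C = β·I_B = 120×0.0234 = 2.81 mA, and I_E = (β+1)I_B = 2.83 mA.
V_CE = V_CC − I_C·R_C − I_E·R_E = 11 − 2.81×0.47 − 2.83×0.82 = 7.36 V.
V_CE = 7.36 V > 0.2 V confirms active-region operation.

I_C ≈ 2.8 mA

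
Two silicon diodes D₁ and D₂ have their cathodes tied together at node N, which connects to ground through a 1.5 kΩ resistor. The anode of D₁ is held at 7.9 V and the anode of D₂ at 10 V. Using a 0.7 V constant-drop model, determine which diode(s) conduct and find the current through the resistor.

Only D₂ conducts; I_R ≈ 6.2 mA

Assume both conduct. Then node N would need to be at both 7.9−0.7 = 7.2 V and 10−0.7 = 9.3 V, which is impossible.
Assume only D₂ conducts: V_N = 10 − 0.7 = 9.3 V, so I_R = 9.3/1.5 = 6.2 mA.
Check D₁: its anode-to-cathode voltage is 7.9 − 9.3 = -1.4 V < 0.7 V, so it is off. The assumption is consistent.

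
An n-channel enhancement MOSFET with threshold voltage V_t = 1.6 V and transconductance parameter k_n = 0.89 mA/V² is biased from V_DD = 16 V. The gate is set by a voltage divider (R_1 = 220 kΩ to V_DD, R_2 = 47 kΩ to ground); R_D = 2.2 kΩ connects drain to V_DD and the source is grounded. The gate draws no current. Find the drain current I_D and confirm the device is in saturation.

I_D ≈ 0.66 mA

V_G = V_DD·R_2/(R_1+R_2) = 16×47/267 = 2.82 V. With the source grounded, V_GS = V_G = 2.82 V.
Assume saturation: I_D = (k_n/2)(V_GS − V_t)² = (0.89/2)×(2.82 − 1.6)² = 0.445×1.22² = 0.659 mA.
V_DS = V_DD − I_D·R_D = 16 − 0.659×2.2 = 14.6 V.
Saturation requires V_DS ≥ V_GS − V_t = 1.22 V; 14.6 ≥ 1.22 ✓.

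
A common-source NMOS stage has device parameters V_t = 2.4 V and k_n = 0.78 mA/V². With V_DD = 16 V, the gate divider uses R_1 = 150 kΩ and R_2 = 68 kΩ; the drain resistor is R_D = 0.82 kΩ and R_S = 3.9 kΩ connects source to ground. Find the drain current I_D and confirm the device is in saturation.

V_G = V_DD·R_2/(R_1+R_2) = 16×68/218 = 4.99 V.
Assume saturation: I_D = (k_n/2)(V_GS − V_t)² with V_GS = V_G − I_D·R_S = 4.99 − 3.9·I_D.
Substituting gives 5.93·I_D² − 8.88·I_D + 2.62 = 0, with roots I_D = 0.404 or 1.09 mA.
The root I_D = 1.09 mA gives V_GS = 0.725 V ≤ V_t, so take I_D = 0.404 mA.
Then V_GS = 3.42 V and V_DS = V_DD − I_D(R_D+R_S) = 16 − 0.404×4.72 = 14.1 V.
Saturation requires V_DS ≥ V_GS − V_t = 1.02 V; 14.1 ≥ 1.02 ✓.

I_D ≈ 0.4 mA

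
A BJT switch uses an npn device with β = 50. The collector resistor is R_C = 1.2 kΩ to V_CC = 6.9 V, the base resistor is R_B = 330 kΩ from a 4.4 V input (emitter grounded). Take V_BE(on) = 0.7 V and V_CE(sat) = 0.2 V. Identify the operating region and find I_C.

Assume active. Base-emitter loop: I_B = (V_BB − V_BE)/R_B = (4.4 − 0.7)/330 = 0.0112 mA.
I_C = β·I_B = 50×0.0112 = 0.561 mA.
V_CE = V_CC − I_C·R_C = 6.9 − 0.561×1.2 = 6.23 V > V_CE(sat), so the active-region assumption holds.

active; I_C ≈ 0.56 mA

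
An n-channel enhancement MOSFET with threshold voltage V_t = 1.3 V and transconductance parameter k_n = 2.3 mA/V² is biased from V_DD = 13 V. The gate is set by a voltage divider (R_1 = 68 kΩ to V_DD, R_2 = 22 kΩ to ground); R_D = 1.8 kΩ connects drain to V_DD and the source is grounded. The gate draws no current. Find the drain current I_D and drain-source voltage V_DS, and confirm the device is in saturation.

I_D ≈ 4.1 mA, V_DS ≈ 5.7 V

V_G = V_DD·R_2/(R_1+R_2) = 13×22/90 = 3.18 V. With the source grounded, V_GS = V_G = 3.18 V.
Assume saturation: I_D = (k_n/2)(V_GS − V_t)² = (2.3/2)×(3.18 − 1.3)² = 1.15×1.88² = 4.05 mA.
V_DS = V_DD − I_D·R_D = 13 − 4.05×1.8 = 5.7 V.
Saturation requires V_DS ≥ V_GS − V_t = 1.88 V; 5.7 ≥ 1.88 ✓.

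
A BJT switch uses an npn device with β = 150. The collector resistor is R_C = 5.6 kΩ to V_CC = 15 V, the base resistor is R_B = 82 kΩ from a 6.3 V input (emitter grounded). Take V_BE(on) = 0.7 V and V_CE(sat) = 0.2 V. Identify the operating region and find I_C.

saturation; I_C ≈ 2.6 mA

Assume active: I_B = (6.3 − 0.7)/82 = 0.0683 mA, giving I_C = β·I_B = 10.2 mA.
But then V_CE = 15 − 10.2×5.6 = -42.4 V < V_CE(sat) = 0.2 V — impossible in the active region.
So the transistor is saturated. With V_CE = 0.2 V, I_C = (V_CC − 0.2)/R_C = 14.8/5.6 = 2.64 mA.
Check: β·I_B = 10.2 mA > I_C = 2.64 mA, confirming saturation.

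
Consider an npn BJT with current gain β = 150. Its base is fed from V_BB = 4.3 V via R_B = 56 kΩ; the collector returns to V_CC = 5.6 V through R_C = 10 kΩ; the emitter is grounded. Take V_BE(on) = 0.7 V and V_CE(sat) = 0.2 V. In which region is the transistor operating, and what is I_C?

Assume active: I_B = (4.3 − 0.7)/56 = 0.0643 mA, giving I_C = β·I_B = 9.64 mA.
But then V_CE = 5.6 − 9.64×10 = -90.8 V < V_CE(sat) = 0.2 V — impossible in the active region.
So the transistor is saturated. With V_CE = 0.2 V, I_C = (V_CC − 0.2)/R_C = 5.4/10 = 0.54 mA.
Check: β·I_B = 9.64 mA > I_C = 0.54 mA, confirming saturation.

saturation; I_C ≈ 0.54 mA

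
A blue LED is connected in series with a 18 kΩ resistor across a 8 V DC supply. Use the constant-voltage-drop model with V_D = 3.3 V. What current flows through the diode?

I ≈ 0.26 mA

KVL around the loop: 8 = V_D + I·R = 3.3 + I × 18 kΩ.
So I = (8 − 3.3) / 18 kΩ = 4.7 / 18 = 0.261 mA.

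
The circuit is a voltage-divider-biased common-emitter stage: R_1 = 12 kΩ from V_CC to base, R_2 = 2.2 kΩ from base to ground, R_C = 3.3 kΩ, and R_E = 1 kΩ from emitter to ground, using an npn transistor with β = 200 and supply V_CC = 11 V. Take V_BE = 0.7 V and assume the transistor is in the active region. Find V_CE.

Thevenize the base divider: V_Th = V_CC·R_2/(R_1+R_2) = 11×2.2/14.2 = 1.7 V, R_Th = R_1‖R_2 = 1.86 kΩ.
Base-emitter loop: V_Th = I_B·R_Th + V_BE + (β+1)I_B·R_E, so I_B = (1.7 − 0.7) / (1.86 + 201×1) = 0.00495 mA.
I_C = β·I_B = 200×0.00495 = 0.99 mA, and I_E = (β+1)I_B = 0.995 mA.
V_CE = V_CC − I_C·R_C − I_E·R_E = 11 − 0.99×3.3 − 0.995×1 = 6.74 V.
V_CE = 6.74 V > 0.2 V confirms active-region operation.

V_CE ≈ 6.7 V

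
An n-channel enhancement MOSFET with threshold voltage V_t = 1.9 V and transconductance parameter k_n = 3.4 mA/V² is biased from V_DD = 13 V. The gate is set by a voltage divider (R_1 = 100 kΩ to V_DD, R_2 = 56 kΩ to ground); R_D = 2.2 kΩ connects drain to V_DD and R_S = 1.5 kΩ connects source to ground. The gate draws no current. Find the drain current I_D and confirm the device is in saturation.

V_G = V_DD·R_2/(R_1+R_2) = 13×56/156 = 4.67 V.
Assume saturation: I_D = (k_n/2)(V_GS − V_t)² with V_GS = V_G − I_D·R_S = 4.67 − 1.5·I_D.
Substituting gives 3.82·I_D² − 15.1·I_D + 13 = 0, with roots I_D = 1.27 or 2.68 mA.
The root I_D = 2.68 mA gives V_GS = 0.644 V ≤ V_t, so take I_D = 1.27 mA.
Then V_GS = 2.76 V and V_DS = V_DD − I_D(R_D+R_S) = 13 − 1.27×3.7 = 8.31 V.
Saturation requires V_DS ≥ V_GS − V_t = 0.864 V; 8.31 ≥ 0.864 ✓.

I_D ≈ 1.3 mA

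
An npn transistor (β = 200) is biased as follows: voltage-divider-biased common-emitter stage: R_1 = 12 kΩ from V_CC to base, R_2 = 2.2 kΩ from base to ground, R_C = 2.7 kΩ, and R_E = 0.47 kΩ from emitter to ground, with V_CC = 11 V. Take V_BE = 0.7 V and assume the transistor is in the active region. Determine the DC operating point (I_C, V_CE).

I_C ≈ 2.1 mA, V_CE ≈ 4.4 V

Thevenize the base divider: V_Th = V_CC·R_2/(R_1+R_2) = 11×2.2/14.2 = 1.7 V, R_Th = R_1‖R_2 = 1.86 kΩ.
Base-emitter loop: V_Th = I_B·R_Th + V_BE + (β+1)I_B·R_E, so I_B = (1.7 − 0.7) / (1.86 + 201×0.47) = 0.0104 mA.
I_C = β·I_B = 200×0.0104 = 2.08 mA, and I_E = (β+1)I_B = 2.1 mA.
V_CE = V_CC − I_C·R_C − I_E·R_E = 11 − 2.08×2.7 − 2.1×0.47 = 4.39 V.
V_CE = 4.39 V > 0.2 V confirms active-region operation.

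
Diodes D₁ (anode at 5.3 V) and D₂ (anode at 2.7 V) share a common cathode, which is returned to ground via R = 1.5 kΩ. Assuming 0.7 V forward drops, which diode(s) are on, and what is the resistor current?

Assume both conduct. Then node N would need to be at both 5.3−0.7 = 4.6 V and 2.7−0.7 = 2 V, which is impossible.
Assume only D₁ conducts: V_N = 5.3 − 0.7 = 4.6 V, so I_R = 4.6/1.5 = 3.07 mA.
Check D₂: its anode-to-cathode voltage is 2.7 − 4.6 = -1.9 V < 0.7 V, so it is off. The assumption is consistent.

Only D₁ conducts; I_R ≈ 3.1 mA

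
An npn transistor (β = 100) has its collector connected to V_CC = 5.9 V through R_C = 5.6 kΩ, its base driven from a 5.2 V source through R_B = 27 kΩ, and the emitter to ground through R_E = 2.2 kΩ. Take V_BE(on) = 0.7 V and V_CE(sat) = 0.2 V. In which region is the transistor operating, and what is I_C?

Assume active: I_B = (5.2 − 0.7)/(27 + 101×2.2) = 0.0181 mA, I_C = β·I_B = 1.81 mA.
Then V_CE = 5.9 − 1.81×5.6 − 1.82×2.2 = -8.22 V < 0.2 V — the active assumption fails.
Re-solve with V_CE = 0.2 V. KCL at the emitter: V_E/R_E = (V_BB−0.7−V_E)/R_B + (V_CC−0.2−V_E)/R_C, giving V_E = 1.77 V.
I_C = (V_CC − 0.2 − V_E)/R_C = (5.7 − 1.77)/5.6 = 0.702 mA.
Check: I_B = (4.5 − 1.77)/27 = 0.101 mA, and β·I_B = 10.1 mA > I_C, confirming saturation.

saturation; I_C ≈ 0.7 mA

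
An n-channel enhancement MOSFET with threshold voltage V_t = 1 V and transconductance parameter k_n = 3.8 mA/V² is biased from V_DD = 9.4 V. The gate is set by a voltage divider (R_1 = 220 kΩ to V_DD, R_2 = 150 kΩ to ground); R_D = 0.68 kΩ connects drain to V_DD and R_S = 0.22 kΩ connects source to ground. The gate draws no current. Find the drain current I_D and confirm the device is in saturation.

V_G = V_DD·R_2/(R_1+R_2) = 9.4×150/370 = 3.81 V.
Assume saturation: I_D = (k_n/2)(V_GS − V_t)² with V_GS = V_G − I_D·R_S = 3.81 − 0.22·I_D.
Substituting gives 0.092·I_D² − 3.35·I_D + 15 = 0, with roots I_D = 5.23 or 31.2 mA.
The root I_D = 31.2 mA gives V_GS = -3.05 V ≤ V_t, so take I_D = 5.23 mA.
Then V_GS = 2.66 V and V_DS = V_DD − I_D(R_D+R_S) = 9.4 − 5.23×0.9 = 4.69 V.
Saturation requires V_DS ≥ V_GS − V_t = 1.66 V; 4.69 ≥ 1.66 ✓.

I_D ≈ 5.2 mA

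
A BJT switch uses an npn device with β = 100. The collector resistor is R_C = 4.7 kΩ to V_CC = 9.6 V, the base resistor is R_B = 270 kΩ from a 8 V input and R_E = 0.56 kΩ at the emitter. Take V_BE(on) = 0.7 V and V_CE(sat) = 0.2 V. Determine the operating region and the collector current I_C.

Assume active: I_B = (8 − 0.7)/(270 + 101×0.56) = 0.0224 mA, I_C = β·I_B = 2.24 mA.
Then V_CE = 9.6 − 2.24×4.7 − 2.26×0.56 = -2.17 V < 0.2 V — the active assumption fails.
Re-solve with V_CE = 0.2 V. KCL at the emitter: V_E/R_E = (V_BB−0.7−V_E)/R_B + (V_CC−0.2−V_E)/R_C, giving V_E = 1.01 V.
I_C = (V_CC − 0.2 − V_E)/R_C = (9.4 − 1.01)/4.7 = 1.78 mA.
Check: I_B = (7.3 − 1.01)/270 = 0.0233 mA, and β·I_B = 2.33 mA > I_C, confirming saturation.

saturation; I_C ≈ 1.8 mA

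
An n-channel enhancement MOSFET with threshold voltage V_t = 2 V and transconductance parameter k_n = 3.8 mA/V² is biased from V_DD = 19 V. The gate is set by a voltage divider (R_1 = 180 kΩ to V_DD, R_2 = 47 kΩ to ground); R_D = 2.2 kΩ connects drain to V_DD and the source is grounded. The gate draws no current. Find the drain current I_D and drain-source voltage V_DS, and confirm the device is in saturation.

I_D ≈ 7.1 mA, V_DS ≈ 3.4 V

V_G = V_DD·R_2/(R_1+R_2) = 19×47/227 = 3.93 V. With the source grounded, V_GS = V_G = 3.93 V.
Assume saturation: I_D = (k_n/2)(V_GS − V_t)² = (3.8/2)×(3.93 − 2)² = 1.9×1.93² = 7.11 mA.
V_DS = V_DD − I_D·R_D = 19 − 7.11×2.2 = 3.37 V.
Saturation requires V_DS ≥ V_GS − V_t = 1.93 V; 3.37 ≥ 1.93 ✓.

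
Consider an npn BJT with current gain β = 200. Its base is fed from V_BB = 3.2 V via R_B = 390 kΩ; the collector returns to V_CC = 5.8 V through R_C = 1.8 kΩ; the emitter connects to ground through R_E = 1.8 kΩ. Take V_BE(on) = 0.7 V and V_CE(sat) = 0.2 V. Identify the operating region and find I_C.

active; I_C ≈ 0.67 mA

Assume active. Base-emitter loop: I_B = (V_BB − V_BE)/(R_B + (β+1)R_E) = (3.2 − 0.7)/(390 + 201×1.8) = 0.00333 mA.
I_C = β·I_B = 200×0.00333 = 0.665 mA.
V_CE = V_CC − I_C·R_C − I_E·R_E = 5.8 − 0.665×1.8 − 0.668×1.8 = 3.4 V > V_CE(sat), so the active-region assumption holds.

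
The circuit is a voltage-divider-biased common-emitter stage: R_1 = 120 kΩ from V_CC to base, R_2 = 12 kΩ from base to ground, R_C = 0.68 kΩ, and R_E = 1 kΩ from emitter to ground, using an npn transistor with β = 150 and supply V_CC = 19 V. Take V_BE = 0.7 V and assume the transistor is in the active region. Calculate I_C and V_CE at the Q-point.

I_C ≈ 0.95 mA, V_CE ≈ 17 V

Thevenize the base divider: V_Th = V_CC·R_2/(R_1+R_2) = 19×12/132 = 1.73 V, R_Th = R_1‖R_2 = 10.9 kΩ.
Base-emitter loop: V_Th = I_B·R_Th + V_BE + (β+1)I_B·R_E, so I_B = (1.73 − 0.7) / (10.9 + 151×1) = 0.00634 mA.
I_C = β·I_B = 150×0.00634 = 0.952 mA, and I_E = (β+1)I_B = 0.958 mA.
V_CE = V_CC − I_C·R_C − I_E·R_E = 19 − 0.952×0.68 − 0.958×1 = 17.4 V.
V_CE = 17.4 V > 0.2 V confirms active-region operation.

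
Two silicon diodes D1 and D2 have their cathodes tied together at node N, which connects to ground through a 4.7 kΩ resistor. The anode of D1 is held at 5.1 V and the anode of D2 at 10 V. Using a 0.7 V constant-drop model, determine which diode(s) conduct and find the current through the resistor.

Assume both conduct. Then node N would need to be at both 5.1−0.7 = 4.4 V and 10−0.7 = 9.3 V, which is impossible.
Assume only D2 conducts: V_N = 10 − 0.7 = 9.3 V, so I_R = 9.3/4.7 = 1.98 mA.
Check D1: its anode-to-cathode voltage is 5.1 − 9.3 = -4.2 V < 0.7 V, so it is off. The assumption is consistent.

Only D2 conducts; I_R ≈ 2 mA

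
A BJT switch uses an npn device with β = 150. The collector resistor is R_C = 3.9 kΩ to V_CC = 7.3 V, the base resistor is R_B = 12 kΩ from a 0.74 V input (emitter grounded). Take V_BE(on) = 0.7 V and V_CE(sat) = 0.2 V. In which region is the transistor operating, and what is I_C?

active; I_C ≈ 0.5 mA

Assume active. Base-emitter loop: I_B = (V_BB − V_BE)/R_B = (0.74 − 0.7)/12 = 0.00333 mA.
I_C = β·I_B = 150×0.00333 = 0.5 mA.
V_CE = V_CC − I_C·R_C = 7.3 − 0.5×3.9 = 5.35 V > V_CE(sat), so the active-region assumption holds.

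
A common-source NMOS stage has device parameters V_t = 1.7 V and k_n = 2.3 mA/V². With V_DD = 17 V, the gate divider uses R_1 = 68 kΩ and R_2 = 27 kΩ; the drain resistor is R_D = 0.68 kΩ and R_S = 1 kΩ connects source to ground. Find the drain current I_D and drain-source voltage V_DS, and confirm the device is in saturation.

V_G = V_DD·R_2/(R_1+R_2) = 17×27/95 = 4.83 V.
Assume saturation: I_D = (k_n/2)(V_GS − V_t)² with V_GS = V_G − I_D·R_S = 4.83 − 1·I_D.
Substituting gives 1.15·I_D² − 8.2·I_D + 11.3 = 0, with roots I_D = 1.86 or 5.27 mA.
The root I_D = 5.27 mA gives V_GS = -0.441 V ≤ V_t, so take I_D = 1.86 mA.
Then V_GS = 2.97 V and V_DS = V_DD − I_D(R_D+R_S) = 17 − 1.86×1.68 = 13.9 V.
Saturation requires V_DS ≥ V_GS − V_t = 1.27 V; 13.9 ≥ 1.27 ✓.

I_D ≈ 1.9 mA, V_DS ≈ 14 V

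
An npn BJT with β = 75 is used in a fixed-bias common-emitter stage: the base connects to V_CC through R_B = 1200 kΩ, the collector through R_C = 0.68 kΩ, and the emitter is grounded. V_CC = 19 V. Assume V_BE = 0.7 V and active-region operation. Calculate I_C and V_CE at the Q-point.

I_C ≈ 1.1 mA, V_CE ≈ 18 V

Base loop: V_CC = I_B·R_B + V_BE, so I_B = (19 − 0.7)/1200 kΩ = 0.0153 mA.
In the active region I_C = β·I_B = 75 × 0.0153 = 1.14 mA.
Collector loop: V_CE = V_CC − I_C·R_C = 19 − 1.14×0.68 = 18.2 V.
Since V_CE = 18.2 V > V_CE(sat) ≈ 0.2 V, the transistor is in the active region as assumed.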